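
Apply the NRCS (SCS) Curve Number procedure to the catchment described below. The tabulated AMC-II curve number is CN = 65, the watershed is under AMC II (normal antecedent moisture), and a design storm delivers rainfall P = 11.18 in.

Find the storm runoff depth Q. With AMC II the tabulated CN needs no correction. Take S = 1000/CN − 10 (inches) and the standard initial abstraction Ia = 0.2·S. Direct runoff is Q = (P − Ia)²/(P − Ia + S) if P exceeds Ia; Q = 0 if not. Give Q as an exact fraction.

Average conditions: CN = 65 (no AMC adjustment).
S = 1000/65 − 10 = 70/13 in ≈ 5.385 in
Ia = 0.2·(70/13) = 14/13 in ≈ 1.077 in
Since P=11.180 > Ia=1.077: effective rainfall P−Ia = 6567/650 in
Q = (6567/650)²/((6567/650) + 70/13) = (43125489/422500)/(10067/650) = 43125489/6543550 in ≈ 6.591 in

Q = 43125489/6543550 in ≈ 6.591 in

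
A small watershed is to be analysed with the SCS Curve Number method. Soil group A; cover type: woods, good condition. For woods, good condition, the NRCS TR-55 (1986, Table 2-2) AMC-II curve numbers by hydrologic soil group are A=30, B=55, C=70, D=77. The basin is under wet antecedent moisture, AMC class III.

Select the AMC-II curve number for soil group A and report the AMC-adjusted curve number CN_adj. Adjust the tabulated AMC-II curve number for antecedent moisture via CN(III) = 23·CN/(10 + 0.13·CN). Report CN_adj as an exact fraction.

CN_adj = 6900/139 ≈ 49.640

NRCS table: woods, good condition, soil group A → CN(II) = 30
Adjust CN=30 to AMC III: 23·30/(10 + 0.13·30) → 690 ÷ (139/10) = 6900/139 ≈ 49.640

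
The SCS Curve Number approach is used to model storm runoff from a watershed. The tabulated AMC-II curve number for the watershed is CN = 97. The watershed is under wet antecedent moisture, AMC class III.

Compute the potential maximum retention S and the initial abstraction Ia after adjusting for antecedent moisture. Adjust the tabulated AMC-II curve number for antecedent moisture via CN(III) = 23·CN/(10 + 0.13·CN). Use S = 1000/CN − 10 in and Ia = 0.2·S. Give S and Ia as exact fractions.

S = 300/2231 in ≈ 0.134 in; Ia = 60/2231 in ≈ 0.027 in

CN(III) from CN(II)=97: (23·97)/(10 + 0.13·97) = 223100/2261 ≈ 98.673
Max retention: S = 1000/(223100/2261) − 10 = 300/2231 in (≈ 0.134 in)
Ia = 0.2·(300/2231) = 60/2231 in ≈ 0.027 in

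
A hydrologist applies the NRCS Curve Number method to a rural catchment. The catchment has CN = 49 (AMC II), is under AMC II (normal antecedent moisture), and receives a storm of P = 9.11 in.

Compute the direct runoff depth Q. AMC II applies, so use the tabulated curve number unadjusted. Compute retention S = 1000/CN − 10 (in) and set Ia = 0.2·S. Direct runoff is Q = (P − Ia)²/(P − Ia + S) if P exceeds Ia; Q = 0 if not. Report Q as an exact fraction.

CN(II) = 49; AMC II needs no correction.
S = 1000/49 − 10 = 510/49 in ≈ 10.408 in
Ia = 0.2S: 0.2·10.408 = 2.082 in (exactly 102/49)
P − Ia = 9.110 − 2.082 = 34439/4900 ≈ 7.028 in (> 0, runoff occurs)
Q: (34439/4900)² ÷ (85439/4900) = 1186044721/418651100 in (≈ 2.833 in)

Q = 1186044721/418651100 in ≈ 2.833 in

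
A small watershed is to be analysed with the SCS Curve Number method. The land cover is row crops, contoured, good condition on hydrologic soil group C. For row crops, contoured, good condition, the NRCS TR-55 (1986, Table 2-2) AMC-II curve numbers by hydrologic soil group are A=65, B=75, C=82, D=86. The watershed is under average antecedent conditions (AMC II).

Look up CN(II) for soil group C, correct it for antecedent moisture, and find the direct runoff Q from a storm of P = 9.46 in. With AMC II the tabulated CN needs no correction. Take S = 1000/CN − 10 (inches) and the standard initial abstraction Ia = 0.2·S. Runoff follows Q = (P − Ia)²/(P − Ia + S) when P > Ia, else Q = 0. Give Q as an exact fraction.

Q = 341991049/47135650 in ≈ 7.255 in

NRCS table: row crops, contoured, good condition, soil group C → CN(II) = 82
AMC II — tabulated CN = 82 applies directly.
S = 1000/82 − 10 = 90/41 in ≈ 2.195 in
Initial abstraction Ia = S/5 = (90/41)/5 = 18/41 ≈ 0.439 in
Excess rainfall: 9.460 − 0.439 = 9.021 in; P > Ia so Q > 0
Q = (18493/2050)²/((18493/2050) + 90/41) = (341991049/4202500)/(22993/2050) = 341991049/47135650 in ≈ 7.255 in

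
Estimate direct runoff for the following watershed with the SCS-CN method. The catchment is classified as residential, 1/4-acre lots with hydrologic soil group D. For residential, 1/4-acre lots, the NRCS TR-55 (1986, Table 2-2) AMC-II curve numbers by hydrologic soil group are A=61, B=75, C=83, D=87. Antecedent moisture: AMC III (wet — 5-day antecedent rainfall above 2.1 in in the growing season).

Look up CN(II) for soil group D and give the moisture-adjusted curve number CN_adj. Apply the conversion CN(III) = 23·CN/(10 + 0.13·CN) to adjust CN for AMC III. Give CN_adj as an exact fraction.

NRCS table: residential, 1/4-acre lots, soil group D → CN(II) = 87
CN(III) from CN(II)=87: (23·87)/(10 + 0.13·87) = 200100/2131 ≈ 93.900

CN_adj = 200100/2131 ≈ 93.900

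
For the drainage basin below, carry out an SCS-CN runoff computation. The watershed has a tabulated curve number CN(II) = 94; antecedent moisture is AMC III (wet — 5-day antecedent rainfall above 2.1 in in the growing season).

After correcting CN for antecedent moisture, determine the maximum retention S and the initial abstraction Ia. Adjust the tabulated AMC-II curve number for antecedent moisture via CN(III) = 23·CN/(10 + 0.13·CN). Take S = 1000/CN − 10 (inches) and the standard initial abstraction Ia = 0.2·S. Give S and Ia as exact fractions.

S = 300/1081 in ≈ 0.278 in; Ia = 60/1081 in ≈ 0.056 in

Wet (AMC III): CN(III) = 23·94/(10 + 0.13·94) = 2162/(1111/50) = 108100/1111 ≈ 97.300
S = 1000/(108100/1111) − 10 = 300/1081 in ≈ 0.278 in
Ia = 0.2S: 0.2·0.278 = 0.056 in (exactly 60/1081)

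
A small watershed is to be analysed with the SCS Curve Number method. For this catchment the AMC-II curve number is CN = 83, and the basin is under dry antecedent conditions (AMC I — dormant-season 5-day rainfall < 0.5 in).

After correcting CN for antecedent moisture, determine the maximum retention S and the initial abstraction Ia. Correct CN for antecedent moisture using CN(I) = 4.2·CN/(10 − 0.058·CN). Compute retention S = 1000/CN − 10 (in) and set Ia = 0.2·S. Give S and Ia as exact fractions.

S = 8500/1743 in ≈ 4.877 in; Ia = 1700/1743 in ≈ 0.975 in

Adjust CN=83 to AMC I: 4.2·83/(10 − 0.058·83) → (1743/5) ÷ (2593/500) = 174300/2593 ≈ 67.219
Max retention: S = 1000/(174300/2593) − 10 = 8500/1743 in (≈ 4.877 in)
Initial abstraction Ia = S/5 = (8500/1743)/5 = 1700/1743 ≈ 0.975 in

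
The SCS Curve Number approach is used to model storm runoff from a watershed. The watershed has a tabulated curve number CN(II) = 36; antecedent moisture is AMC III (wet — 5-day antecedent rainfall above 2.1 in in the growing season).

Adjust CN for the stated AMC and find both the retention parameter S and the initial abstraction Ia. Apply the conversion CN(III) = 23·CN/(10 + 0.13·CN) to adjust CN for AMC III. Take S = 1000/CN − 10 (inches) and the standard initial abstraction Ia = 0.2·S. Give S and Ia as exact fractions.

CN(III) from CN(II)=36: (23·36)/(10 + 0.13·36) = 20700/367 ≈ 56.403
S = 1000/(20700/367) − 10 = 1600/207 in ≈ 7.729 in
Ia = 0.2S: 0.2·7.729 = 1.546 in (exactly 320/207)

S = 1600/207 in ≈ 7.729 in; Ia = 320/207 in ≈ 1.546 in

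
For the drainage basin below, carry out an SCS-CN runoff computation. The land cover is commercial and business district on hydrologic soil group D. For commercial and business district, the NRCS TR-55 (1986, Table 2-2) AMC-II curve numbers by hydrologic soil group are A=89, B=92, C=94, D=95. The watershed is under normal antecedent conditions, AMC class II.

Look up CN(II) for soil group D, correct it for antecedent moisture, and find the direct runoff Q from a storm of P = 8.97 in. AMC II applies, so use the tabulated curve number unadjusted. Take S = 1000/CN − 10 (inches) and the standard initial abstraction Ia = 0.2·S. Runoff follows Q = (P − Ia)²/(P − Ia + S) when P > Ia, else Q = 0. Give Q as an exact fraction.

Q = 283686649/33901700 in ≈ 8.368 in

NRCS table: commercial and business district, soil group D → CN(II) = 95
AMC II — tabulated CN = 95 applies directly.
S = 1000/95 − 10 = 10/19 in ≈ 0.526 in
Initial abstraction Ia = S/5 = (10/19)/5 = 2/19 ≈ 0.105 in
Since P=8.970 > Ia=0.105: effective rainfall P−Ia = 16843/1900 in
Q = (16843/1900)²/((16843/1900) + 10/19) = (283686649/3610000)/(17843/1900) = 283686649/33901700 in ≈ 8.368 in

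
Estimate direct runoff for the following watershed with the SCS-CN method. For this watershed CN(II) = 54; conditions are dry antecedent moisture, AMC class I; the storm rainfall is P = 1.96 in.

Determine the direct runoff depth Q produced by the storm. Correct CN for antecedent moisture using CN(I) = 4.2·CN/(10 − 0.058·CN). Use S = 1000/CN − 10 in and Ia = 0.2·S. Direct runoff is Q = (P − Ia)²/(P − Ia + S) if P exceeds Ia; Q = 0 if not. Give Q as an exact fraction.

Q = 0 in ≈ 0.000 in

Adjust CN=54 to AMC I: 4.2·54/(10 − 0.058·54) → (1134/5) ÷ (1717/250) = 56700/1717 ≈ 33.023
Retention S: 1000/CN − 10 with CN=33.023 → S = 11500/567 ≈ 20.282 in
Ia = 0.2S: 0.2·20.282 = 4.056 in (exactly 2300/567)
P = 1.960 ≤ Ia = 4.056 in: entire storm abstracted, Q = 0.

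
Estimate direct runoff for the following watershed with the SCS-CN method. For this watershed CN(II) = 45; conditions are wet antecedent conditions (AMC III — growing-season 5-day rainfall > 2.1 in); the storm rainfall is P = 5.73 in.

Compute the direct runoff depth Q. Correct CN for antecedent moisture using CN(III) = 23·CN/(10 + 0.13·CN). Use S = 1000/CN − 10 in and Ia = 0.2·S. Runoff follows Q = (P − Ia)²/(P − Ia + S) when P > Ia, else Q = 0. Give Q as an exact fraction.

Q = 9333685321/4276847700 in ≈ 2.182 in

Adjust CN=45 to AMC III: 23·45/(10 + 0.13·45) → 1035 ÷ (317/20) = 20700/317 ≈ 65.300
Retention S: 1000/CN − 10 with CN=65.300 → S = 1100/207 ≈ 5.314 in
Ia = 0.2S: 0.2·5.314 = 1.063 in (exactly 220/207)
P − Ia = 5.730 − 1.063 = 96611/20700 ≈ 4.667 in (> 0, runoff occurs)
Runoff Q = (P−Ia)²/(P−Ia+S) = (4.667)²/(4.667+5.314) = 9333685321/4276847700 ≈ 2.182 in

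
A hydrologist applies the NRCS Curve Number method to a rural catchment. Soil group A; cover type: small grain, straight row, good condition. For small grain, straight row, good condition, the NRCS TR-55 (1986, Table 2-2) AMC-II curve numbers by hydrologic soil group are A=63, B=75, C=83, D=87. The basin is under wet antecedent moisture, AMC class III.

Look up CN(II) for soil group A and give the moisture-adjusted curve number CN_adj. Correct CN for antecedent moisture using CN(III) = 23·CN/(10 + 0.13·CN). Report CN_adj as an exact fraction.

NRCS table: small grain, straight row, good condition, soil group A → CN(II) = 63
Adjust CN=63 to AMC III: 23·63/(10 + 0.13·63) → 1449 ÷ (1819/100) = 144900/1819 ≈ 79.659

CN_adj = 144900/1819 ≈ 79.659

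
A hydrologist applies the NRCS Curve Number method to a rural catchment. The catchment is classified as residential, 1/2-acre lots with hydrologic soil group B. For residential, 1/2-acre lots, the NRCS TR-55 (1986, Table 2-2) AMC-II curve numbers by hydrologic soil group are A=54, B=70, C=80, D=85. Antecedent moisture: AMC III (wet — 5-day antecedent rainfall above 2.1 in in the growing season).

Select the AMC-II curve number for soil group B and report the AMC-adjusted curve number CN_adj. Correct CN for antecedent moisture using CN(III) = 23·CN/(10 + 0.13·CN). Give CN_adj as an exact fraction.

CN_adj = 16100/191 ≈ 84.293

NRCS table: residential, 1/2-acre lots, soil group B → CN(II) = 70
CN(III) from CN(II)=70: (23·70)/(10 + 0.13·70) = 16100/191 ≈ 84.293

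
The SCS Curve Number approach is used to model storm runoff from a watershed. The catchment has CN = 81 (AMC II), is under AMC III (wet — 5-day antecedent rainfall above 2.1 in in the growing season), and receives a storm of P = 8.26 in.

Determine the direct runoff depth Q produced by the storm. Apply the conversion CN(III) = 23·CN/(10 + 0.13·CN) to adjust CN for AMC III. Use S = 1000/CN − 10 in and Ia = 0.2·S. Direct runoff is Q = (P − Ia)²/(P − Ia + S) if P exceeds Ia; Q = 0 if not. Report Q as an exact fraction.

Wet (AMC III): CN(III) = 23·81/(10 + 0.13·81) = 1863/(2053/100) = 186300/2053 ≈ 90.745
Max retention: S = 1000/(186300/2053) − 10 = 1900/1863 in (≈ 1.020 in)
Ia = 0.2S: 0.2·1.020 = 0.204 in (exactly 380/1863)
Excess rainfall: 8.260 − 0.204 = 8.056 in; P > Ia so Q > 0
Q: (750419/93150)² ÷ (845419/93150) = 563128675561/78750779850 in (≈ 7.151 in)

Q = 563128675561/78750779850 in ≈ 7.151 in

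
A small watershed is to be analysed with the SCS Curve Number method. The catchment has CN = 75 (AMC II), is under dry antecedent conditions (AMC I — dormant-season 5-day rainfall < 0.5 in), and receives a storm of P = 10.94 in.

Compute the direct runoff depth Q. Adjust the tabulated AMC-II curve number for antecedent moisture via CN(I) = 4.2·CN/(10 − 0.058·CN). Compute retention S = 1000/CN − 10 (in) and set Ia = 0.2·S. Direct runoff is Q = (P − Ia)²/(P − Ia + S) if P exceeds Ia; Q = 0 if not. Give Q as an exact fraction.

Dry (AMC I): CN(I) = 4.2·75/(10 − 0.058·75) = 315/(113/20) = 6300/113 ≈ 55.752
S = 1000/(6300/113) − 10 = 500/63 in ≈ 7.937 in
Initial abstraction Ia = S/5 = (500/63)/5 = 100/63 ≈ 1.587 in
Excess rainfall: 10.940 − 1.587 = 9.353 in; P > Ia so Q > 0
Q: (29461/3150)² ÷ (54461/3150) = 867950521/171552150 in (≈ 5.059 in)

Q = 867950521/171552150 in ≈ 5.059 in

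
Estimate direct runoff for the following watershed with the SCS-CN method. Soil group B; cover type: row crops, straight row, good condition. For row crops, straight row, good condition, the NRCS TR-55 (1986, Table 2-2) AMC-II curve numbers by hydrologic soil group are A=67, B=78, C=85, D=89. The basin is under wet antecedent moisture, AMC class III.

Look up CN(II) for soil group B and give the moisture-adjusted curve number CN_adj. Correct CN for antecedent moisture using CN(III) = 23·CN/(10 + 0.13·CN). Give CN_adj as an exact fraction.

NRCS table: row crops, straight row, good condition, soil group B → CN(II) = 78
Wet (AMC III): CN(III) = 23·78/(10 + 0.13·78) = 1794/(1007/50) = 89700/1007 ≈ 89.076

CN_adj = 89700/1007 ≈ 89.076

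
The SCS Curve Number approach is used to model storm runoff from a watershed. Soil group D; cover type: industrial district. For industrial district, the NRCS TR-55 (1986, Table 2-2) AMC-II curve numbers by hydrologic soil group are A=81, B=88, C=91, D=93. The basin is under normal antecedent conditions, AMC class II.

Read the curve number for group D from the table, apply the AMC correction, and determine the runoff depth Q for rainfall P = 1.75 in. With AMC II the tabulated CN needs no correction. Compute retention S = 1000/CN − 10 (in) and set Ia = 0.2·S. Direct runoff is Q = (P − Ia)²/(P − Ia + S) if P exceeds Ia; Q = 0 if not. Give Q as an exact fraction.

NRCS table: industrial district, soil group D → CN(II) = 93
AMC II — tabulated CN = 93 applies directly.
Max retention: S = 1000/93 − 10 = 70/93 in (≈ 0.753 in)
Ia = 0.2S: 0.2·0.753 = 0.151 in (exactly 14/93)
Since P=1.750 > Ia=0.151: effective rainfall P−Ia = 595/372 in
Q = (595/372)²/((595/372) + 70/93) = (354025/138384)/(875/372) = 2023/1860 in ≈ 1.088 in

Q = 2023/1860 in ≈ 1.088 in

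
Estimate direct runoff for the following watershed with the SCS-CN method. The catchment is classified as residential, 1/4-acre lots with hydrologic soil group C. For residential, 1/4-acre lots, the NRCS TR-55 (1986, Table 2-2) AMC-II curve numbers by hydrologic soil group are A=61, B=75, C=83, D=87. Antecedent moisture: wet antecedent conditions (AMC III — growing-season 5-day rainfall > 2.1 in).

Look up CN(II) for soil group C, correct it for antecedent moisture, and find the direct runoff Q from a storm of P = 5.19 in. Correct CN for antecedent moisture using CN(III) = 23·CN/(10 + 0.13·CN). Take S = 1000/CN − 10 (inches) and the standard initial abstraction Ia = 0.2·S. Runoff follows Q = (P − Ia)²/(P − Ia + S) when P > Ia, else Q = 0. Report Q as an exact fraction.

NRCS table: residential, 1/4-acre lots, soil group C → CN(II) = 83
Wet (AMC III): CN(III) = 23·83/(10 + 0.13·83) = 1909/(2079/100) = 190900/2079 ≈ 91.823
S = 1000/(190900/2079) − 10 = 1700/1909 in ≈ 0.891 in
Initial abstraction Ia = S/5 = (1700/1909)/5 = 340/1909 ≈ 0.178 in
Since P=5.190 > Ia=0.178: effective rainfall P−Ia = 956771/190900 in
Q = (956771/190900)²/((956771/190900) + 1700/1909) = (915410746441/36442810000)/(1126771/190900) = 915410746441/215100583900 in ≈ 4.256 in

Q = 915410746441/215100583900 in ≈ 4.256 in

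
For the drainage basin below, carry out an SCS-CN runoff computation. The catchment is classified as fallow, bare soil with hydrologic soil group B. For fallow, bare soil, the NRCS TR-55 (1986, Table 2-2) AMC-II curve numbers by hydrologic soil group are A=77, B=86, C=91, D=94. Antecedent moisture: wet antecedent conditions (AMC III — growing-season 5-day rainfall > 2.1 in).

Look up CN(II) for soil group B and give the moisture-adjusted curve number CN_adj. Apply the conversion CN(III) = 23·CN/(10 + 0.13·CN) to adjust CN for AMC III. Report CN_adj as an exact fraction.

CN_adj = 98900/1059 ≈ 93.390

NRCS table: fallow, bare soil, soil group B → CN(II) = 86
Adjust CN=86 to AMC III: 23·86/(10 + 0.13·86) → 1978 ÷ (1059/50) = 98900/1059 ≈ 93.390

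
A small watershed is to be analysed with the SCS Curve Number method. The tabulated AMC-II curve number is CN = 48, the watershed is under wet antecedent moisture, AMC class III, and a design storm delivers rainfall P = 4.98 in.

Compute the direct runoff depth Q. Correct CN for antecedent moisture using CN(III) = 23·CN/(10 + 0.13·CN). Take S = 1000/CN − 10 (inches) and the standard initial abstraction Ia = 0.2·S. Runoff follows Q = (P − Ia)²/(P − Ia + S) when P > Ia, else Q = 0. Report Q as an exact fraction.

Wet (AMC III): CN(III) = 23·48/(10 + 0.13·48) = 1104/(406/25) = 13800/203 ≈ 67.980
Retention S: 1000/CN − 10 with CN=67.980 → S = 325/69 ≈ 4.710 in
Ia = 0.2·(325/69) = 65/69 in ≈ 0.942 in
P − Ia = 4.980 − 0.942 = 13931/3450 ≈ 4.038 in (> 0, runoff occurs)
Q: (13931/3450)² ÷ (30181/3450) = 194072761/104124450 in (≈ 1.864 in)

Q = 194072761/104124450 in ≈ 1.864 in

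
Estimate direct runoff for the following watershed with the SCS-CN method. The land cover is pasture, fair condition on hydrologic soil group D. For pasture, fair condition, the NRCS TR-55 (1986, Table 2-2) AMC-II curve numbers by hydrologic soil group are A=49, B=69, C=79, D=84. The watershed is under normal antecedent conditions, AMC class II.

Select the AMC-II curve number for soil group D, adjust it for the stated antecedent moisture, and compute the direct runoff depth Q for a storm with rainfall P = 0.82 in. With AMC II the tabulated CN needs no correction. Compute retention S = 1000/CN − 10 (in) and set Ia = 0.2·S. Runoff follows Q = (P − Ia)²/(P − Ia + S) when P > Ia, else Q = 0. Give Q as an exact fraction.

NRCS table: pasture, fair condition, soil group D → CN(II) = 84
Average conditions: CN = 84 (no AMC adjustment).
Max retention: S = 1000/84 − 10 = 40/21 in (≈ 1.905 in)
Ia = 0.2S: 0.2·1.905 = 0.381 in (exactly 8/21)
Since P=0.820 > Ia=0.381: effective rainfall P−Ia = 461/1050 in
Q: (461/1050)² ÷ (2461/1050) = 212521/2584050 in (≈ 0.082 in)

Q = 212521/2584050 in ≈ 0.082 in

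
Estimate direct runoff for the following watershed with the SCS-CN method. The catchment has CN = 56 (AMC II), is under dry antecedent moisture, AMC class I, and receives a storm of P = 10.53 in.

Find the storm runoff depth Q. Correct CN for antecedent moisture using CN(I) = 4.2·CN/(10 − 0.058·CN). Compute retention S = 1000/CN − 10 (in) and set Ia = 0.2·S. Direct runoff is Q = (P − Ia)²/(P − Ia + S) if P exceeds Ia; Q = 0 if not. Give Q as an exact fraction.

Q = 9958243681/5509427700 in ≈ 1.807 in

CN(I) from CN(II)=56: (4.2·56)/(10 − 0.058·56) = 7350/211 ≈ 34.834
S = 1000/(7350/211) − 10 = 2750/147 in ≈ 18.707 in
Ia = 0.2·(2750/147) = 550/147 in ≈ 3.741 in
Excess rainfall: 10.530 − 3.741 = 6.789 in; P > Ia so Q > 0
Q = (99791/14700)²/((99791/14700) + 2750/147) = (9958243681/216090000)/(374791/14700) = 9958243681/5509427700 in ≈ 1.807 in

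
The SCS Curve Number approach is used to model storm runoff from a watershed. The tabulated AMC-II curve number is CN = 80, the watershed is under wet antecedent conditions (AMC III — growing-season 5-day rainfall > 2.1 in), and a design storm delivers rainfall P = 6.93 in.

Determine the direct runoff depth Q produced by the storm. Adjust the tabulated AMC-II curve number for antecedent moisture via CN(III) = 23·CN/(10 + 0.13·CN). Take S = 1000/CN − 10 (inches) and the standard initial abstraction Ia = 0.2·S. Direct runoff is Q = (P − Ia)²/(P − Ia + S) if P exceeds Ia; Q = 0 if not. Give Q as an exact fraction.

CN(III) from CN(II)=80: (23·80)/(10 + 0.13·80) = 4600/51 ≈ 90.196
Retention S: 1000/CN − 10 with CN=90.196 → S = 25/23 ≈ 1.087 in
Ia = 0.2·(25/23) = 5/23 in ≈ 0.217 in
P − Ia = 6.930 − 0.217 = 15439/2300 ≈ 6.713 in (> 0, runoff occurs)
Runoff Q = (P−Ia)²/(P−Ia+S) = (6.713)²/(6.713+1.087) = 238362721/41259700 ≈ 5.777 in

Q = 238362721/41259700 in ≈ 5.777 in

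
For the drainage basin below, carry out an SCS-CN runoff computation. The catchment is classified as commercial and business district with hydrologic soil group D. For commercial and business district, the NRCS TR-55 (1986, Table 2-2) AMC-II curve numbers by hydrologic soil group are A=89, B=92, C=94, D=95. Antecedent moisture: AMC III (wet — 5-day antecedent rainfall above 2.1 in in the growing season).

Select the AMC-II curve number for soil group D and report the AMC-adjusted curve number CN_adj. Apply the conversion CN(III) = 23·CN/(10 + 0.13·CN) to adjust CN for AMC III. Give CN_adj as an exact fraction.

NRCS table: commercial and business district, soil group D → CN(II) = 95
Wet (AMC III): CN(III) = 23·95/(10 + 0.13·95) = 2185/(447/20) = 43700/447 ≈ 97.763

CN_adj = 43700/447 ≈ 97.763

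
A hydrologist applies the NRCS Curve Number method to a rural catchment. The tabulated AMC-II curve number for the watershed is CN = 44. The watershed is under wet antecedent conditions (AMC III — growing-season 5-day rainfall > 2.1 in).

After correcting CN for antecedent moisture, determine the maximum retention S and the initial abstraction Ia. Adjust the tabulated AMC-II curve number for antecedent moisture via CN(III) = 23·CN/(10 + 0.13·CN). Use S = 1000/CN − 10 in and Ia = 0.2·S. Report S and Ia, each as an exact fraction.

Adjust CN=44 to AMC III: 23·44/(10 + 0.13·44) → 1012 ÷ (393/25) = 25300/393 ≈ 64.377
S = 1000/(25300/393) − 10 = 1400/253 in ≈ 5.534 in
Ia = 0.2·(1400/253) = 280/253 in ≈ 1.107 in

S = 1400/253 in ≈ 5.534 in; Ia = 280/253 in ≈ 1.107 in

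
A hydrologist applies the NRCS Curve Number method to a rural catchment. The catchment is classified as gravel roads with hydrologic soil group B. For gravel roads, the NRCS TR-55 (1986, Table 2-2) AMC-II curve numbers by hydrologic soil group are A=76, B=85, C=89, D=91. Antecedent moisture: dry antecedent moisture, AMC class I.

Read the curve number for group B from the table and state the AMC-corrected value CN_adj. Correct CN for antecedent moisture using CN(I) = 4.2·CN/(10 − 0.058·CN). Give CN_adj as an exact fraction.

CN_adj = 11900/169 ≈ 70.414

NRCS table: gravel roads, soil group B → CN(II) = 85
Dry (AMC I): CN(I) = 4.2·85/(10 − 0.058·85) = 357/(507/100) = 11900/169 ≈ 70.414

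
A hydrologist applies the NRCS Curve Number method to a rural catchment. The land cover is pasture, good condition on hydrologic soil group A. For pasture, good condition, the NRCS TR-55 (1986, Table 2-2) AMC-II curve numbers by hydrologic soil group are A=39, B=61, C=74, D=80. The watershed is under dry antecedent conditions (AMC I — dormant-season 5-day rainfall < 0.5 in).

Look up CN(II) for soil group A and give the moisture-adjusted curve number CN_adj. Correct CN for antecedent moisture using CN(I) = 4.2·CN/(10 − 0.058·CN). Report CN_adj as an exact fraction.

CN_adj = 81900/3869 ≈ 21.168

NRCS table: pasture, good condition, soil group A → CN(II) = 39
Dry (AMC I): CN(I) = 4.2·39/(10 − 0.058·39) = (819/5)/(3869/500) = 81900/3869 ≈ 21.168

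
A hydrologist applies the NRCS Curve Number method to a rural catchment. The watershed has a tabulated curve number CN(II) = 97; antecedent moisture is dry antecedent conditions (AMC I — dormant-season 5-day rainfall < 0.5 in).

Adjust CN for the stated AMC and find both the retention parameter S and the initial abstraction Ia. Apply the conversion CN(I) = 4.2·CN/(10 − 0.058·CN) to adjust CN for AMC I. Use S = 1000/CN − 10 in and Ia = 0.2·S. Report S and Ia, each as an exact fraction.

S = 500/679 in ≈ 0.736 in; Ia = 100/679 in ≈ 0.147 in

Adjust CN=97 to AMC I: 4.2·97/(10 − 0.058·97) → (2037/5) ÷ (2187/500) = 67900/729 ≈ 93.141
S = 1000/(67900/729) − 10 = 500/679 in ≈ 0.736 in
Ia = 0.2S: 0.2·0.736 = 0.147 in (exactly 100/679)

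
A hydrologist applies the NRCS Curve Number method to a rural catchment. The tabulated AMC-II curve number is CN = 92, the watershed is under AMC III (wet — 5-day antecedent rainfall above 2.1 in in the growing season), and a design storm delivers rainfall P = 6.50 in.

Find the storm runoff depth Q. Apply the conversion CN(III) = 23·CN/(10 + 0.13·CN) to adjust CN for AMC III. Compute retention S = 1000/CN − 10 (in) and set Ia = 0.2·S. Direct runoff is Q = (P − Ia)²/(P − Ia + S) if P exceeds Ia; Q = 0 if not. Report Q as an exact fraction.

CN(III) from CN(II)=92: (23·92)/(10 + 0.13·92) = 52900/549 ≈ 96.357
Retention S: 1000/CN − 10 with CN=96.357 → S = 200/529 ≈ 0.378 in
Ia = 0.2·(200/529) = 40/529 in ≈ 0.076 in
Excess rainfall: 6.500 − 0.076 = 6.424 in; P > Ia so Q > 0
Runoff Q = (P−Ia)²/(P−Ia+S) = (6.424)²/(6.424+0.378) = 46199209/7614426 ≈ 6.067 in

Q = 46199209/7614426 in ≈ 6.067 in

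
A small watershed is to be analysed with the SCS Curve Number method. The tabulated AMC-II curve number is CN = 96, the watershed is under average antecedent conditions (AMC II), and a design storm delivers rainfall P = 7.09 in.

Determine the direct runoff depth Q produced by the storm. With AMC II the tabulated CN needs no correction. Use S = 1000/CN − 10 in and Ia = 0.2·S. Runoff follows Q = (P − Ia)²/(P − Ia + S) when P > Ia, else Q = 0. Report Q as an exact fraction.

CN(II) = 96; AMC II needs no correction.
Retention S: 1000/CN − 10 with CN=96.000 → S = 5/12 ≈ 0.417 in
Ia = 0.2·(5/12) = 1/12 in ≈ 0.083 in
Since P=7.090 > Ia=0.083: effective rainfall P−Ia = 1051/150 in
Q: (1051/150)² ÷ (2227/300) = 1104601/167025 in (≈ 6.613 in)

Q = 1104601/167025 in ≈ 6.613 in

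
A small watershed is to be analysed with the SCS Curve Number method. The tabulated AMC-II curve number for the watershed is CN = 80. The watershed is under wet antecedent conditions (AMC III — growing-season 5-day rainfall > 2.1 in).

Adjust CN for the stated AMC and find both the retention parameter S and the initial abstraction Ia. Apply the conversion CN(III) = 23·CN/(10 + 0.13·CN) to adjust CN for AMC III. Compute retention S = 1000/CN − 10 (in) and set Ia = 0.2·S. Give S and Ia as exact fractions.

Adjust CN=80 to AMC III: 23·80/(10 + 0.13·80) → 1840 ÷ (102/5) = 4600/51 ≈ 90.196
Max retention: S = 1000/(4600/51) − 10 = 25/23 in (≈ 1.087 in)
Initial abstraction Ia = S/5 = (25/23)/5 = 5/23 ≈ 0.217 in

S = 25/23 in ≈ 1.087 in; Ia = 5/23 in ≈ 0.217 in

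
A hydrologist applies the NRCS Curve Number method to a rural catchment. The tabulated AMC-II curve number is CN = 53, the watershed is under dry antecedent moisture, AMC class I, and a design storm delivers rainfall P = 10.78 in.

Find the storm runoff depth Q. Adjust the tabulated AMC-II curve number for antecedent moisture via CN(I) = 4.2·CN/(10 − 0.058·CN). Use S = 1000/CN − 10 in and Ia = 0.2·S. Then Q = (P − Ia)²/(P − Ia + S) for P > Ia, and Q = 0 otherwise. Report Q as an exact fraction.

Dry (AMC I): CN(I) = 4.2·53/(10 − 0.058·53) = (1113/5)/(3463/500) = 111300/3463 ≈ 32.140
Max retention: S = 1000/(111300/3463) − 10 = 23500/1113 in (≈ 21.114 in)
Initial abstraction Ia = S/5 = (23500/1113)/5 = 4700/1113 ≈ 4.223 in
P − Ia = 10.780 − 4.223 = 364907/55650 ≈ 6.557 in (> 0, runoff occurs)
Q: (364907/55650)² ÷ (1539907/55650) = 133157118649/85695824550 in (≈ 1.554 in)

Q = 133157118649/85695824550 in ≈ 1.554 in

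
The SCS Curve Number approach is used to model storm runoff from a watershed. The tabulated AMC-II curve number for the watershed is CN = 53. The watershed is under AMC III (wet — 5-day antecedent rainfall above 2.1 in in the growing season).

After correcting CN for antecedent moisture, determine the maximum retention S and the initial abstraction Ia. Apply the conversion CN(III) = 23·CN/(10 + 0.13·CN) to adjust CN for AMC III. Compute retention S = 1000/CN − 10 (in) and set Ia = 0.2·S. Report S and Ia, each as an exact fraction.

Wet (AMC III): CN(III) = 23·53/(10 + 0.13·53) = 1219/(1689/100) = 121900/1689 ≈ 72.173
S = 1000/(121900/1689) − 10 = 4700/1219 in ≈ 3.856 in
Initial abstraction Ia = S/5 = (4700/1219)/5 = 940/1219 ≈ 0.771 in

S = 4700/1219 in ≈ 3.856 in; Ia = 940/1219 in ≈ 0.771 in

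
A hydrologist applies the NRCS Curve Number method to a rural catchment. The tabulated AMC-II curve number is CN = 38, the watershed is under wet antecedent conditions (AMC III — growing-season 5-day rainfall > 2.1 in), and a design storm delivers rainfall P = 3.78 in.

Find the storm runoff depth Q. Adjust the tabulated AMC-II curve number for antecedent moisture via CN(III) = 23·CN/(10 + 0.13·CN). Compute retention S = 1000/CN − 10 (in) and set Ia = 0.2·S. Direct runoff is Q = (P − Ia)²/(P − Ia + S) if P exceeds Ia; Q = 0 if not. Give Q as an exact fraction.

CN(III) from CN(II)=38: (23·38)/(10 + 0.13·38) = 43700/747 ≈ 58.501
S = 1000/(43700/747) − 10 = 3100/437 in ≈ 7.094 in
Ia = 0.2S: 0.2·7.094 = 1.419 in (exactly 620/437)
Since P=3.780 > Ia=1.419: effective rainfall P−Ia = 51593/21850 in
Q: (51593/21850)² ÷ (206593/21850) = 2661837649/4514057050 in (≈ 0.590 in)

Q = 2661837649/4514057050 in ≈ 0.590 in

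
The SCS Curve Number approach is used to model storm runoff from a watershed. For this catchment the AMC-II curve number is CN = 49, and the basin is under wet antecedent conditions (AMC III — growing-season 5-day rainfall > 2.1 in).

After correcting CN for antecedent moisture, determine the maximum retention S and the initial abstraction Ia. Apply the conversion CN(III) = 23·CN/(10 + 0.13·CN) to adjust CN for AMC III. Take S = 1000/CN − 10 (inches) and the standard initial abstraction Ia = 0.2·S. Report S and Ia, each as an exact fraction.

Wet (AMC III): CN(III) = 23·49/(10 + 0.13·49) = 1127/(1637/100) = 112700/1637 ≈ 68.845
S = 1000/(112700/1637) − 10 = 5100/1127 in ≈ 4.525 in
Ia = 0.2·(5100/1127) = 1020/1127 in ≈ 0.905 in

S = 5100/1127 in ≈ 4.525 in; Ia = 1020/1127 in ≈ 0.905 in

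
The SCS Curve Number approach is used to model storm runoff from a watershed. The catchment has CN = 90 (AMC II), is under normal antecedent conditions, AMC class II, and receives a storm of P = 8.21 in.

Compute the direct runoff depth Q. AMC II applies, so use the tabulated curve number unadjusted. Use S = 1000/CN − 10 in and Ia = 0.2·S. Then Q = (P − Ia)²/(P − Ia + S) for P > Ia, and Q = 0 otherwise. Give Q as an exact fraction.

Average conditions: CN = 90 (no AMC adjustment).
Max retention: S = 1000/90 − 10 = 10/9 in (≈ 1.111 in)
Ia = 0.2·(10/9) = 2/9 in ≈ 0.222 in
Excess rainfall: 8.210 − 0.222 = 7.988 in; P > Ia so Q > 0
Q: (7189/900)² ÷ (8189/900) = 51681721/7370100 in (≈ 7.012 in)

Q = 51681721/7370100 in ≈ 7.012 in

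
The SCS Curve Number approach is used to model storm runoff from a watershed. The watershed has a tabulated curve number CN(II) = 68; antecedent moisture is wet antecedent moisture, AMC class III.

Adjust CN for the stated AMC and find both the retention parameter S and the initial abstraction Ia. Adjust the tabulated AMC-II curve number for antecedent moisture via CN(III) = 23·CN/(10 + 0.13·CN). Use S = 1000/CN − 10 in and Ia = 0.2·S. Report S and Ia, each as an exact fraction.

S = 800/391 in ≈ 2.046 in; Ia = 160/391 in ≈ 0.409 in

CN(III) from CN(II)=68: (23·68)/(10 + 0.13·68) = 39100/471 ≈ 83.015
Retention S: 1000/CN − 10 with CN=83.015 → S = 800/391 ≈ 2.046 in
Initial abstraction Ia = S/5 = (800/391)/5 = 160/391 ≈ 0.409 in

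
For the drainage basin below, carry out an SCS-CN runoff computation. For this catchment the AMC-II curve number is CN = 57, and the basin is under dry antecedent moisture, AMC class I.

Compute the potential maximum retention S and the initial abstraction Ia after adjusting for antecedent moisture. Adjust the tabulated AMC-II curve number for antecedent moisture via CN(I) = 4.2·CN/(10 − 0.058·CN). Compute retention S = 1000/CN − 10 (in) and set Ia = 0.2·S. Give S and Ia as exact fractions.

Adjust CN=57 to AMC I: 4.2·57/(10 − 0.058·57) → (1197/5) ÷ (3347/500) = 119700/3347 ≈ 35.763
Max retention: S = 1000/(119700/3347) − 10 = 21500/1197 in (≈ 17.962 in)
Ia = 0.2S: 0.2·17.962 = 3.592 in (exactly 4300/1197)

S = 21500/1197 in ≈ 17.962 in; Ia = 4300/1197 in ≈ 3.592 in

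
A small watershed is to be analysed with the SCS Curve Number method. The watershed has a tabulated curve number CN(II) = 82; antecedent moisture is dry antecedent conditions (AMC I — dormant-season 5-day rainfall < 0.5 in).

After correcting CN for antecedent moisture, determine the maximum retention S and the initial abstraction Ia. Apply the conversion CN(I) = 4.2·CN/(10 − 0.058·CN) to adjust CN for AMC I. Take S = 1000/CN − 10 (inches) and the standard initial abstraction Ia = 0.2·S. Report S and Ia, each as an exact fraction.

Adjust CN=82 to AMC I: 4.2·82/(10 − 0.058·82) → (1722/5) ÷ (1311/250) = 28700/437 ≈ 65.675
Max retention: S = 1000/(28700/437) − 10 = 1500/287 in (≈ 5.226 in)
Ia = 0.2S: 0.2·5.226 = 1.045 in (exactly 300/287)

S = 1500/287 in ≈ 5.226 in; Ia = 300/287 in ≈ 1.045 in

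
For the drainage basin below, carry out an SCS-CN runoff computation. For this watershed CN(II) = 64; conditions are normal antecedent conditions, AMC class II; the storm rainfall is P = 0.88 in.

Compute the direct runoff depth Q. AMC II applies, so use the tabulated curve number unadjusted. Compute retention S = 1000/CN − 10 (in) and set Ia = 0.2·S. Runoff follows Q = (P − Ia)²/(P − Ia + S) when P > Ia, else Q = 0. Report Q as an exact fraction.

Q = 0 in ≈ 0.000 in

CN(II) = 64; AMC II needs no correction.
Max retention: S = 1000/64 − 10 = 45/8 in (≈ 5.625 in)
Initial abstraction Ia = S/5 = (45/8)/5 = 9/8 ≈ 1.125 in
P = 0.880 ≤ Ia = 1.125 in: entire storm abstracted, Q = 0.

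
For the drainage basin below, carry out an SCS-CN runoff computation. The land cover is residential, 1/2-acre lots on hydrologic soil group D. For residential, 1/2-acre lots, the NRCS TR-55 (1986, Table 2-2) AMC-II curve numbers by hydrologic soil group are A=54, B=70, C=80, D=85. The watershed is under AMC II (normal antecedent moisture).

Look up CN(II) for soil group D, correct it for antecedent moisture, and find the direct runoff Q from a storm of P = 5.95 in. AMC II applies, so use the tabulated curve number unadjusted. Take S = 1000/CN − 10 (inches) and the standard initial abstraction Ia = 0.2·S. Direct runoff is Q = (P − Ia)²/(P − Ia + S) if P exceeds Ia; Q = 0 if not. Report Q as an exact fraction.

Q = 3621409/851020 in ≈ 4.255 in

NRCS table: residential, 1/2-acre lots, soil group D → CN(II) = 85
CN(II) = 85; AMC II needs no correction.
Max retention: S = 1000/85 − 10 = 30/17 in (≈ 1.765 in)
Initial abstraction Ia = S/5 = (30/17)/5 = 6/17 ≈ 0.353 in
Since P=5.950 > Ia=0.353: effective rainfall P−Ia = 1903/340 in
Q: (1903/340)² ÷ (2503/340) = 3621409/851020 in (≈ 4.255 in)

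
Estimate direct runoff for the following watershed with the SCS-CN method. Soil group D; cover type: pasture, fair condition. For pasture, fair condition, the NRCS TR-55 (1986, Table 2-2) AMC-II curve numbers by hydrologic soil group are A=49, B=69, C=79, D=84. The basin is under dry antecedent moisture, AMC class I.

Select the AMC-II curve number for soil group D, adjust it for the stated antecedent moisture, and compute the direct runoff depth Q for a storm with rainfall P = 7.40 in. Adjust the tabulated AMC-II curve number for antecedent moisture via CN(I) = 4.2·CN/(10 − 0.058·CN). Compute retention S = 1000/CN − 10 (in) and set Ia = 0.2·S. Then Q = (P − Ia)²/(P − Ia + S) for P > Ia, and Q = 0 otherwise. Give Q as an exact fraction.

Q = 204976489/53618985 in ≈ 3.823 in

NRCS table: pasture, fair condition, soil group D → CN(II) = 84
Dry (AMC I): CN(I) = 4.2·84/(10 − 0.058·84) = (1764/5)/(641/125) = 44100/641 ≈ 68.799
Retention S: 1000/CN − 10 with CN=68.799 → S = 2000/441 ≈ 4.535 in
Ia = 0.2S: 0.2·4.535 = 0.907 in (exactly 400/441)
Since P=7.400 > Ia=0.907: effective rainfall P−Ia = 14317/2205 in
Runoff Q = (P−Ia)²/(P−Ia+S) = (6.493)²/(6.493+4.535) = 204976489/53618985 ≈ 3.823 in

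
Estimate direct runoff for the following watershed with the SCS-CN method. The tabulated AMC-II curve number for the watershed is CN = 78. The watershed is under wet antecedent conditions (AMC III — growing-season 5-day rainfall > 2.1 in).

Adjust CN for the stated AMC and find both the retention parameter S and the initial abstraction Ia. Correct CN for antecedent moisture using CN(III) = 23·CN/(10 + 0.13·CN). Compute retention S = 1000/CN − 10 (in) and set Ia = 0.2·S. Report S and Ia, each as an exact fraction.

S = 1100/897 in ≈ 1.226 in; Ia = 220/897 in ≈ 0.245 in

Wet (AMC III): CN(III) = 23·78/(10 + 0.13·78) = 1794/(1007/50) = 89700/1007 ≈ 89.076
S = 1000/(89700/1007) − 10 = 1100/897 in ≈ 1.226 in
Ia = 0.2S: 0.2·1.226 = 0.245 in (exactly 220/897)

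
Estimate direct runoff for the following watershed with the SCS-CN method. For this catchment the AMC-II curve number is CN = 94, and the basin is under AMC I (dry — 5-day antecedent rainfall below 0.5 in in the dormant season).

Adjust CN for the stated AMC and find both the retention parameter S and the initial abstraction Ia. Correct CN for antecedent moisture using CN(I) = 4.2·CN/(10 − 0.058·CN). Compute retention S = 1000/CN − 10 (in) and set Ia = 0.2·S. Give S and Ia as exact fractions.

S = 500/329 in ≈ 1.520 in; Ia = 100/329 in ≈ 0.304 in

CN(I) from CN(II)=94: (4.2·94)/(10 − 0.058·94) = 32900/379 ≈ 86.807
Retention S: 1000/CN − 10 with CN=86.807 → S = 500/329 ≈ 1.520 in
Ia = 0.2S: 0.2·1.520 = 0.304 in (exactly 100/329)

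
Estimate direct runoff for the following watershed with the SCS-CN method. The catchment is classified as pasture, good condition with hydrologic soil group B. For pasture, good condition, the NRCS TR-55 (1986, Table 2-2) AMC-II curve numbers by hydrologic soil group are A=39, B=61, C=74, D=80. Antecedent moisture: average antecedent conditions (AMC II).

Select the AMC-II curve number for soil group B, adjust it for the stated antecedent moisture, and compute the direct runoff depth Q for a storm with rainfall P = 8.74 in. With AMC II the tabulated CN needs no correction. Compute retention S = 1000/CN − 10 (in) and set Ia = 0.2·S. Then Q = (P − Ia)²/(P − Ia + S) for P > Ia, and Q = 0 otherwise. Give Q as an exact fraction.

NRCS table: pasture, good condition, soil group B → CN(II) = 61
CN(II) = 61; AMC II needs no correction.
Max retention: S = 1000/61 − 10 = 390/61 in (≈ 6.393 in)
Ia = 0.2·(390/61) = 78/61 in ≈ 1.279 in
Since P=8.740 > Ia=1.279: effective rainfall P−Ia = 22757/3050 in
Q = (22757/3050)²/((22757/3050) + 390/61) = (517881049/9302500)/(42257/3050) = 517881049/128883850 in ≈ 4.018 in

Q = 517881049/128883850 in ≈ 4.018 in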